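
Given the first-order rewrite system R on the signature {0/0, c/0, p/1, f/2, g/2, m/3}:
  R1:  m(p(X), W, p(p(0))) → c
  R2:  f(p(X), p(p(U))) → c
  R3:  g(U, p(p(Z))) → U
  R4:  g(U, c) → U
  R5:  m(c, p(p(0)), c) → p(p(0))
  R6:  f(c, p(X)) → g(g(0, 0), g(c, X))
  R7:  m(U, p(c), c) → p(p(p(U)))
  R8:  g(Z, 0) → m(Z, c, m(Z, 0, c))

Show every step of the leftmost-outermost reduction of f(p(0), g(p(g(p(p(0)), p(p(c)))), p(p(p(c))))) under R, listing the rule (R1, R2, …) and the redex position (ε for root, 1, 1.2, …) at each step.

1. f(p(0), g(p(g(p(p(0)), p(p(c)))), p(p(p(c)))))  →  f(p(0), p(g(p(p(0)), p(p(c)))))   [R3 at 2]
2. f(p(0), p(g(p(p(0)), p(p(c)))))  →  f(p(0), p(p(p(0))))   [R3 at 2.1]
3. f(p(0), p(p(p(0))))  →  c   [R2 at ε]

c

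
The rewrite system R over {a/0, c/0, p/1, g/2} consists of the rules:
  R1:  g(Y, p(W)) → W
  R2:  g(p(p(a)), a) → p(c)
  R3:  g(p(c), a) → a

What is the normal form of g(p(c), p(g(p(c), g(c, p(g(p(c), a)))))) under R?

a

1. g(p(c), p(g(p(c), g(c, p(g(p(c), a))))))  →  g(p(c), g(c, p(g(p(c), a))))   [R1 at ε]
2. g(p(c), g(c, p(g(p(c), a))))  →  g(p(c), g(p(c), a))   [R1 at 2]
3. g(p(c), g(p(c), a))  →  g(p(c), a)   [R3 at 2]
4. g(p(c), a)  →  a   [R3 at ε]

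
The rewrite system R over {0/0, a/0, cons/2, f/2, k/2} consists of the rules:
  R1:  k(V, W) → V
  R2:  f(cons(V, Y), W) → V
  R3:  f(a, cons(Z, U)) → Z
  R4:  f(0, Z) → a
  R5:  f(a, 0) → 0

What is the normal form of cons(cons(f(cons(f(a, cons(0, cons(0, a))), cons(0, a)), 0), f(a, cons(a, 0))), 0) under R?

1. cons(cons(f(cons(f(a, cons(0, cons(0, a))), cons(0, a)), 0), f(a, cons(a, 0))), 0)  →  cons(cons(f(a, cons(0, cons(0, a))), f(a, cons(a, 0))), 0)   [R2 at 1.1]
2. cons(cons(f(a, cons(0, cons(0, a))), f(a, cons(a, 0))), 0)  →  cons(cons(0, f(a, cons(a, 0))), 0)   [R3 at 1.1]
3. cons(cons(0, f(a, cons(a, 0))), 0)  →  cons(cons(0, a), 0)   [R3 at 1.2]

cons(cons(0, a), 0)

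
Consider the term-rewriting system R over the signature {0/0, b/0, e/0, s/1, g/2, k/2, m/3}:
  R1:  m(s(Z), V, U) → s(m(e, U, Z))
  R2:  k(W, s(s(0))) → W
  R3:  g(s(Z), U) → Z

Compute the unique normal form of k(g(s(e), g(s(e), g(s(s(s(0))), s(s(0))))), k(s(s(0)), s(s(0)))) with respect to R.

e

1. k(g(s(e), g(s(e), g(s(s(s(0))), s(s(0))))), k(s(s(0)), s(s(0))))  →  k(e, k(s(s(0)), s(s(0))))   [R3 at 1]
2. k(e, k(s(s(0)), s(s(0))))  →  k(e, s(s(0)))   [R2 at 2]
3. k(e, s(s(0)))  →  e   [R2 at ε]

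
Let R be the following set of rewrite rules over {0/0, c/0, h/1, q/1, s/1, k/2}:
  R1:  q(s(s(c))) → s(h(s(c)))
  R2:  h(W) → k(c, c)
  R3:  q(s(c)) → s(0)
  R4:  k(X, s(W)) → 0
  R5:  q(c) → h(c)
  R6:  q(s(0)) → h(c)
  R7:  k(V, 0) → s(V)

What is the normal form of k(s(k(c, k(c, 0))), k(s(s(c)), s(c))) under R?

s(s(0))

1. k(s(k(c, k(c, 0))), k(s(s(c)), s(c)))  →  k(s(k(c, s(c))), k(s(s(c)), s(c)))   [R7 at 1.1.2]
2. k(s(k(c, s(c))), k(s(s(c)), s(c)))  →  k(s(0), k(s(s(c)), s(c)))   [R4 at 1.1]
3. k(s(0), k(s(s(c)), s(c)))  →  k(s(0), 0)   [R4 at 2]
4. k(s(0), 0)  →  s(s(0))   [R7 at ε]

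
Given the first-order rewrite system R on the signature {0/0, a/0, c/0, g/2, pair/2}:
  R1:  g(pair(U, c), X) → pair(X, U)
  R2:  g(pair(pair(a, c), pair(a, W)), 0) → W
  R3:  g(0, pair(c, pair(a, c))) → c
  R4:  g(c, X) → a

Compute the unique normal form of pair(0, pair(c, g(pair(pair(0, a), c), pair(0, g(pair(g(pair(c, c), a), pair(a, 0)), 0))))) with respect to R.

pair(0, pair(c, pair(pair(0, 0), pair(0, a))))

1. pair(0, pair(c, g(pair(pair(0, a), c), pair(0, g(pair(g(pair(c, c), a), pair(a, 0)), 0)))))  →  pair(0, pair(c, pair(pair(0, g(pair(g(pair(c, c), a), pair(a, 0)), 0)), pair(0, a))))   [R1 at 2.2]
2. pair(0, pair(c, pair(pair(0, g(pair(g(pair(c, c), a), pair(a, 0)), 0)), pair(0, a))))  →  pair(0, pair(c, pair(pair(0, g(pair(pair(a, c), pair(a, 0)), 0)), pair(0, a))))   [R1 at 2.2.1.2.1.1]
3. pair(0, pair(c, pair(pair(0, g(pair(pair(a, c), pair(a, 0)), 0)), pair(0, a))))  →  pair(0, pair(c, pair(pair(0, 0), pair(0, a))))   [R2 at 2.2.1.2]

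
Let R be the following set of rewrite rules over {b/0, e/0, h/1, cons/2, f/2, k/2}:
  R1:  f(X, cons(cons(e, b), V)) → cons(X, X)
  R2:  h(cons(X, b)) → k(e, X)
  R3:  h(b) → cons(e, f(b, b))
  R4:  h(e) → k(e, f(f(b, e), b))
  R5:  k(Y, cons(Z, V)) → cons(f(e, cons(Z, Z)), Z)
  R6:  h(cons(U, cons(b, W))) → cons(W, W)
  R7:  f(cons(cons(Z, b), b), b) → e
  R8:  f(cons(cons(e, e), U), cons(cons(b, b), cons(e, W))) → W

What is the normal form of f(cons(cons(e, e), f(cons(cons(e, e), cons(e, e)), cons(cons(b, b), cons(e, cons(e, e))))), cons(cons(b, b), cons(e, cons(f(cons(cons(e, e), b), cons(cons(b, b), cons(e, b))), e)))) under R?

cons(b, e)

1. f(cons(cons(e, e), f(cons(cons(e, e), cons(e, e)), cons(cons(b, b), cons(e, cons(e, e))))), cons(cons(b, b), cons(e, cons(f(cons(cons(e, e), b), cons(cons(b, b), cons(e, b))), e))))  →  cons(f(cons(cons(e, e), b), cons(cons(b, b), cons(e, b))), e)   [R8 at ε]
2. cons(f(cons(cons(e, e), b), cons(cons(b, b), cons(e, b))), e)  →  cons(b, e)   [R8 at 1]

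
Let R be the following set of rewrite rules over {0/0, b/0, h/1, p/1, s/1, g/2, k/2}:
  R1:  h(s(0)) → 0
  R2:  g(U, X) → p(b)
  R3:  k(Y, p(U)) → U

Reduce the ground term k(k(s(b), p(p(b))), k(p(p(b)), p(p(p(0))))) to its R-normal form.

1. k(k(s(b), p(p(b))), k(p(p(b)), p(p(p(0)))))  →  k(p(b), k(p(p(b)), p(p(p(0)))))   [R3 at 1]
2. k(p(b), k(p(p(b)), p(p(p(0)))))  →  k(p(b), p(p(0)))   [R3 at 2]
3. k(p(b), p(p(0)))  →  p(0)   [R3 at ε]

p(0)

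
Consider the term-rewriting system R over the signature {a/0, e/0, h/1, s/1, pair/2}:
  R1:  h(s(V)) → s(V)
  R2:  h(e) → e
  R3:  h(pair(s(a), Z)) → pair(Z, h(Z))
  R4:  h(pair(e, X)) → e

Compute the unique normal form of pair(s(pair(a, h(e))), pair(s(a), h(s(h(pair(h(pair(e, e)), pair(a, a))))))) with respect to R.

pair(s(pair(a, e)), pair(s(a), s(e)))

1. pair(s(pair(a, h(e))), pair(s(a), h(s(h(pair(h(pair(e, e)), pair(a, a)))))))  →  pair(s(pair(a, e)), pair(s(a), h(s(h(pair(h(pair(e, e)), pair(a, a)))))))   [R2 at 1.1.2]
2. pair(s(pair(a, e)), pair(s(a), h(s(h(pair(h(pair(e, e)), pair(a, a)))))))  →  pair(s(pair(a, e)), pair(s(a), s(h(pair(h(pair(e, e)), pair(a, a))))))   [R1 at 2.2]
3. pair(s(pair(a, e)), pair(s(a), s(h(pair(h(pair(e, e)), pair(a, a))))))  →  pair(s(pair(a, e)), pair(s(a), s(h(pair(e, pair(a, a))))))   [R4 at 2.2.1.1.1]
4. pair(s(pair(a, e)), pair(s(a), s(h(pair(e, pair(a, a))))))  →  pair(s(pair(a, e)), pair(s(a), s(e)))   [R4 at 2.2.1]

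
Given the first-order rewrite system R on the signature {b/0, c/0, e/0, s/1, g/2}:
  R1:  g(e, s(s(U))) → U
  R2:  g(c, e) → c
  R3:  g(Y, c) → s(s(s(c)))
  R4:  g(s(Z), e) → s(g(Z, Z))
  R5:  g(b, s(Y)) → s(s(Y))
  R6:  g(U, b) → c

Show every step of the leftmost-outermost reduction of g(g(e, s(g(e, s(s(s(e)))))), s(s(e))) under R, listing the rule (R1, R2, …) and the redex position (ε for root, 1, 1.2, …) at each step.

1. g(g(e, s(g(e, s(s(s(e)))))), s(s(e)))  →  g(g(e, s(s(e))), s(s(e)))   [R1 at 1.2.1]
2. g(g(e, s(s(e))), s(s(e)))  →  g(e, s(s(e)))   [R1 at 1]
3. g(e, s(s(e)))  →  e   [R1 at ε]

e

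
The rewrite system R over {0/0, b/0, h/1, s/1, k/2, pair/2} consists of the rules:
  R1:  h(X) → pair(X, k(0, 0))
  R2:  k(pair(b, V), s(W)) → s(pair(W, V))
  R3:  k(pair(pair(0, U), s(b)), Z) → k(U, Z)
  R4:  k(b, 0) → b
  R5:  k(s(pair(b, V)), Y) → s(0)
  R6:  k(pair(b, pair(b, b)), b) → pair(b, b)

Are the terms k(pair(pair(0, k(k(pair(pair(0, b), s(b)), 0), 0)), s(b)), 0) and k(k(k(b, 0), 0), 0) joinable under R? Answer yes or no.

Reduce t₁ = k(pair(pair(0, k(k(pair(pair(0, b), s(b)), 0), 0)), s(b)), 0):
1. k(pair(pair(0, k(k(pair(pair(0, b), s(b)), 0), 0)), s(b)), 0)  →  k(k(k(pair(pair(0, b), s(b)), 0), 0), 0)   [R3 at ε]
2. k(k(k(pair(pair(0, b), s(b)), 0), 0), 0)  →  k(k(k(b, 0), 0), 0)   [R3 at 1.1]
3. k(k(k(b, 0), 0), 0)  →  k(k(b, 0), 0)   [R4 at 1.1]
4. k(k(b, 0), 0)  →  k(b, 0)   [R4 at 1]
5. k(b, 0)  →  b   [R4 at ε]

Reduce t₂ = k(k(k(b, 0), 0), 0):
1. k(k(k(b, 0), 0), 0)  →  k(k(b, 0), 0)   [R4 at 1.1]
2. k(k(b, 0), 0)  →  k(b, 0)   [R4 at 1]
3. k(b, 0)  →  b   [R4 at ε]

yes — NF(t₁) = b, NF(t₂) = b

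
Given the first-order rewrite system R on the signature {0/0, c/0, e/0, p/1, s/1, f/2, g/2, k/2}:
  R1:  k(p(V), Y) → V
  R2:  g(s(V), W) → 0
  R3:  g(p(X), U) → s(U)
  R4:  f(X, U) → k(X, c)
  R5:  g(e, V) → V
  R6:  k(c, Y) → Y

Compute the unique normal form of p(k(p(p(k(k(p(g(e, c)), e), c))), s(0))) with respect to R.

p(p(c))

1. p(k(p(p(k(k(p(g(e, c)), e), c))), s(0)))  →  p(p(k(k(p(g(e, c)), e), c)))   [R1 at 1]
2. p(p(k(k(p(g(e, c)), e), c)))  →  p(p(k(g(e, c), c)))   [R1 at 1.1.1]
3. p(p(k(g(e, c), c)))  →  p(p(k(c, c)))   [R5 at 1.1.1]
4. p(p(k(c, c)))  →  p(p(c))   [R6 at 1.1]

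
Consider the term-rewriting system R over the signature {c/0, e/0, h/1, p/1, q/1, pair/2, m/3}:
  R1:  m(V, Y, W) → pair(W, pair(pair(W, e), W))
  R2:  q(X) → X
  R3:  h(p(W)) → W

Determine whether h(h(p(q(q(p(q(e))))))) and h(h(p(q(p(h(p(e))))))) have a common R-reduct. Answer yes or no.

yes — NF(t₁) = e, NF(t₂) = e

Reduce t₁ = h(h(p(q(q(p(q(e))))))):
1. h(h(p(q(q(p(q(e)))))))  →  h(q(q(p(q(e)))))   [R3 at 1]
2. h(q(q(p(q(e)))))  →  h(q(p(q(e))))   [R2 at 1]
3. h(q(p(q(e))))  →  h(p(q(e)))   [R2 at 1]
4. h(p(q(e)))  →  q(e)   [R3 at ε]
5. q(e)  →  e   [R2 at ε]

Reduce t₂ = h(h(p(q(p(h(p(e))))))):
1. h(h(p(q(p(h(p(e)))))))  →  h(q(p(h(p(e)))))   [R3 at 1]
2. h(q(p(h(p(e)))))  →  h(p(h(p(e))))   [R2 at 1]
3. h(p(h(p(e))))  →  h(p(e))   [R3 at ε]
4. h(p(e))  →  e   [R3 at ε]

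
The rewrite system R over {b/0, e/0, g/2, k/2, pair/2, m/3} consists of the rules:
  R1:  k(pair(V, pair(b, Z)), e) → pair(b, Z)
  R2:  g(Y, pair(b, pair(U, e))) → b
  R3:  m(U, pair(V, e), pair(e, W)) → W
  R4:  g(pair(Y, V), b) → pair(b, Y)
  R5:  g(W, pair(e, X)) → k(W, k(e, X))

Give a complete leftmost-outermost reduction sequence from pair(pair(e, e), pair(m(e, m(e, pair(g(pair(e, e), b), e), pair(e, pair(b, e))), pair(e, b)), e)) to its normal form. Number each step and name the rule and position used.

1. pair(pair(e, e), pair(m(e, m(e, pair(g(pair(e, e), b), e), pair(e, pair(b, e))), pair(e, b)), e))  →  pair(pair(e, e), pair(m(e, pair(b, e), pair(e, b)), e))   [R3 at 2.1.2]
2. pair(pair(e, e), pair(m(e, pair(b, e), pair(e, b)), e))  →  pair(pair(e, e), pair(b, e))   [R3 at 2.1]

pair(pair(e, e), pair(b, e))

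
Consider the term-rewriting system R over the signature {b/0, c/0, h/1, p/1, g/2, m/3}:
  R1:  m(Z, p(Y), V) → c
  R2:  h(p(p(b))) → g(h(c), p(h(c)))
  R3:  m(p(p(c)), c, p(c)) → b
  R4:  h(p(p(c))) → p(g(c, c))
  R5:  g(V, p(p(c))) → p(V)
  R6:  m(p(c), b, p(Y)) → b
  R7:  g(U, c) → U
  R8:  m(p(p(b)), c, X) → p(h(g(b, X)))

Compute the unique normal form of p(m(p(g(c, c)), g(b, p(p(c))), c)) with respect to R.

p(c)

1. p(m(p(g(c, c)), g(b, p(p(c))), c))  →  p(m(p(c), g(b, p(p(c))), c))   [R7 at 1.1.1]
2. p(m(p(c), g(b, p(p(c))), c))  →  p(m(p(c), p(b), c))   [R5 at 1.2]
3. p(m(p(c), p(b), c))  →  p(c)   [R1 at 1]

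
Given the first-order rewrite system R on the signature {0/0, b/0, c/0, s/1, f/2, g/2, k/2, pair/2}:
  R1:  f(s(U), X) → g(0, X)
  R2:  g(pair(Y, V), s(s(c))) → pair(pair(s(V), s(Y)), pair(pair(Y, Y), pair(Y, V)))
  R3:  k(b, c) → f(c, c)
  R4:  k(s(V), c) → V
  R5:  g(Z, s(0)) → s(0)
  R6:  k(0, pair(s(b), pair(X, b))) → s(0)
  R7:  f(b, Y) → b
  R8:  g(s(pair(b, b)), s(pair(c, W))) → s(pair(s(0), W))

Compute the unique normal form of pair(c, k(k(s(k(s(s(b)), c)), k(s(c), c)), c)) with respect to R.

pair(c, b)

1. pair(c, k(k(s(k(s(s(b)), c)), k(s(c), c)), c))  →  pair(c, k(k(s(s(b)), k(s(c), c)), c))   [R4 at 2.1.1.1]
2. pair(c, k(k(s(s(b)), k(s(c), c)), c))  →  pair(c, k(k(s(s(b)), c), c))   [R4 at 2.1.2]
3. pair(c, k(k(s(s(b)), c), c))  →  pair(c, k(s(b), c))   [R4 at 2.1]
4. pair(c, k(s(b), c))  →  pair(c, b)   [R4 at 2]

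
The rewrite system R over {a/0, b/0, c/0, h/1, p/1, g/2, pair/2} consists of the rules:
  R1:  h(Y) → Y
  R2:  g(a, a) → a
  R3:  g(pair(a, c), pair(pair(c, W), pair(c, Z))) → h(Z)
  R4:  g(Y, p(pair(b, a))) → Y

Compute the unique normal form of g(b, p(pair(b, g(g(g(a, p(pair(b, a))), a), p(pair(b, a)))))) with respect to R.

b

1. g(b, p(pair(b, g(g(g(a, p(pair(b, a))), a), p(pair(b, a))))))  →  g(b, p(pair(b, g(g(a, p(pair(b, a))), a))))   [R4 at 2.1.2]
2. g(b, p(pair(b, g(g(a, p(pair(b, a))), a))))  →  g(b, p(pair(b, g(a, a))))   [R4 at 2.1.2.1]
3. g(b, p(pair(b, g(a, a))))  →  g(b, p(pair(b, a)))   [R2 at 2.1.2]
4. g(b, p(pair(b, a)))  →  b   [R4 at ε]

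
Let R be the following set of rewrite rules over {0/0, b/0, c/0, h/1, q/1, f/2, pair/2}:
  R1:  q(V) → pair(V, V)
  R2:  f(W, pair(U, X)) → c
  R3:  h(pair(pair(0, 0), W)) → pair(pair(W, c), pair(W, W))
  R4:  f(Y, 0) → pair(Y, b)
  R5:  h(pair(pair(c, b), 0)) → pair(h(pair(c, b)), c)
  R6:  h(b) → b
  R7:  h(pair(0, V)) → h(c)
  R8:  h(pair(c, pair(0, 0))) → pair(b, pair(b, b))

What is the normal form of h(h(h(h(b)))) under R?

1. h(h(h(h(b))))  →  h(h(h(b)))   [R6 at 1.1.1]
2. h(h(h(b)))  →  h(h(b))   [R6 at 1.1]
3. h(h(b))  →  h(b)   [R6 at 1]
4. h(b)  →  b   [R6 at ε]

b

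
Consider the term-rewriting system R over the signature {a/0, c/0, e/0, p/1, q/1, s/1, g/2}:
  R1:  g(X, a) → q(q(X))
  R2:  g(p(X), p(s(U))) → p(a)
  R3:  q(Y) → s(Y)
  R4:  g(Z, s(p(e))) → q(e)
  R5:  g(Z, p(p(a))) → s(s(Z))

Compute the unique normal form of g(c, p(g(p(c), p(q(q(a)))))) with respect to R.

s(s(c))

1. g(c, p(g(p(c), p(q(q(a))))))  →  g(c, p(g(p(c), p(s(q(a))))))   [R3 at 2.1.2.1]
2. g(c, p(g(p(c), p(s(q(a))))))  →  g(c, p(p(a)))   [R2 at 2.1]
3. g(c, p(p(a)))  →  s(s(c))   [R5 at ε]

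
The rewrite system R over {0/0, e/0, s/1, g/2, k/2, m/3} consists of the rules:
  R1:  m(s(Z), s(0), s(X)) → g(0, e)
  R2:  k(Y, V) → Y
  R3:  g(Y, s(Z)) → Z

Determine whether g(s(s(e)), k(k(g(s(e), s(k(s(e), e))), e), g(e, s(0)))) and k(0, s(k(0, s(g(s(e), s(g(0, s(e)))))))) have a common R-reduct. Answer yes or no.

Reduce t₁ = g(s(s(e)), k(k(g(s(e), s(k(s(e), e))), e), g(e, s(0)))):
1. g(s(s(e)), k(k(g(s(e), s(k(s(e), e))), e), g(e, s(0))))  →  g(s(s(e)), k(g(s(e), s(k(s(e), e))), e))   [R2 at 2]
2. g(s(s(e)), k(g(s(e), s(k(s(e), e))), e))  →  g(s(s(e)), g(s(e), s(k(s(e), e))))   [R2 at 2]
3. g(s(s(e)), g(s(e), s(k(s(e), e))))  →  g(s(s(e)), k(s(e), e))   [R3 at 2]
4. g(s(s(e)), k(s(e), e))  →  g(s(s(e)), s(e))   [R2 at 2]
5. g(s(s(e)), s(e))  →  e   [R3 at ε]

Reduce t₂ = k(0, s(k(0, s(g(s(e), s(g(0, s(e)))))))):
1. k(0, s(k(0, s(g(s(e), s(g(0, s(e))))))))  →  0   [R2 at ε]

no — NF(t₁) = e, NF(t₂) = 0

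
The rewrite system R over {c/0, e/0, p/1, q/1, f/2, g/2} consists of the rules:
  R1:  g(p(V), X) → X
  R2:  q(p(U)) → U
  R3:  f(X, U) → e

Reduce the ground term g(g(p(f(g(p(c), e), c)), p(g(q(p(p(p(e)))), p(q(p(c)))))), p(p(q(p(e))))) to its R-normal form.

p(p(e))

1. g(g(p(f(g(p(c), e), c)), p(g(q(p(p(p(e)))), p(q(p(c)))))), p(p(q(p(e)))))  →  g(p(g(q(p(p(p(e)))), p(q(p(c))))), p(p(q(p(e)))))   [R1 at 1]
2. g(p(g(q(p(p(p(e)))), p(q(p(c))))), p(p(q(p(e)))))  →  p(p(q(p(e))))   [R1 at ε]
3. p(p(q(p(e))))  →  p(p(e))   [R2 at 1.1]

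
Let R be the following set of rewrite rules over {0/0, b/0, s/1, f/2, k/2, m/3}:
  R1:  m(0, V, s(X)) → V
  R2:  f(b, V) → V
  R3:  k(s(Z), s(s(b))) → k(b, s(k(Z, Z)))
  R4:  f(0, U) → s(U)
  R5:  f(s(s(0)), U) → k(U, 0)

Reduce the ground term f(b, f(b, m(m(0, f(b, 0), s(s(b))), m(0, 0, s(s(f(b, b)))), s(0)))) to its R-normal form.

0

1. f(b, f(b, m(m(0, f(b, 0), s(s(b))), m(0, 0, s(s(f(b, b)))), s(0))))  →  f(b, m(m(0, f(b, 0), s(s(b))), m(0, 0, s(s(f(b, b)))), s(0)))   [R2 at ε]
2. f(b, m(m(0, f(b, 0), s(s(b))), m(0, 0, s(s(f(b, b)))), s(0)))  →  m(m(0, f(b, 0), s(s(b))), m(0, 0, s(s(f(b, b)))), s(0))   [R2 at ε]
3. m(m(0, f(b, 0), s(s(b))), m(0, 0, s(s(f(b, b)))), s(0))  →  m(f(b, 0), m(0, 0, s(s(f(b, b)))), s(0))   [R1 at 1]
4. m(f(b, 0), m(0, 0, s(s(f(b, b)))), s(0))  →  m(0, m(0, 0, s(s(f(b, b)))), s(0))   [R2 at 1]
5. m(0, m(0, 0, s(s(f(b, b)))), s(0))  →  m(0, 0, s(s(f(b, b))))   [R1 at ε]
6. m(0, 0, s(s(f(b, b))))  →  0   [R1 at ε]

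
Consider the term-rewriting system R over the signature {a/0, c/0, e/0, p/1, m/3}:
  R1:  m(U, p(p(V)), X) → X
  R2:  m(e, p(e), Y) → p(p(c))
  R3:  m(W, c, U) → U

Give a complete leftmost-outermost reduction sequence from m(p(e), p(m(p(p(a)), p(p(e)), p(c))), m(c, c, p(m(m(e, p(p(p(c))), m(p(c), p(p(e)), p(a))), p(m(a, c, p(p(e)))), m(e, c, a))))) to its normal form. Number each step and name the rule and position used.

1. m(p(e), p(m(p(p(a)), p(p(e)), p(c))), m(c, c, p(m(m(e, p(p(p(c))), m(p(c), p(p(e)), p(a))), p(m(a, c, p(p(e)))), m(e, c, a)))))  →  m(p(e), p(p(c)), m(c, c, p(m(m(e, p(p(p(c))), m(p(c), p(p(e)), p(a))), p(m(a, c, p(p(e)))), m(e, c, a)))))   [R1 at 2.1]
2. m(p(e), p(p(c)), m(c, c, p(m(m(e, p(p(p(c))), m(p(c), p(p(e)), p(a))), p(m(a, c, p(p(e)))), m(e, c, a)))))  →  m(c, c, p(m(m(e, p(p(p(c))), m(p(c), p(p(e)), p(a))), p(m(a, c, p(p(e)))), m(e, c, a))))   [R1 at ε]
3. m(c, c, p(m(m(e, p(p(p(c))), m(p(c), p(p(e)), p(a))), p(m(a, c, p(p(e)))), m(e, c, a))))  →  p(m(m(e, p(p(p(c))), m(p(c), p(p(e)), p(a))), p(m(a, c, p(p(e)))), m(e, c, a)))   [R3 at ε]
4. p(m(m(e, p(p(p(c))), m(p(c), p(p(e)), p(a))), p(m(a, c, p(p(e)))), m(e, c, a)))  →  p(m(m(p(c), p(p(e)), p(a)), p(m(a, c, p(p(e)))), m(e, c, a)))   [R1 at 1.1]
5. p(m(m(p(c), p(p(e)), p(a)), p(m(a, c, p(p(e)))), m(e, c, a)))  →  p(m(p(a), p(m(a, c, p(p(e)))), m(e, c, a)))   [R1 at 1.1]
6. p(m(p(a), p(m(a, c, p(p(e)))), m(e, c, a)))  →  p(m(p(a), p(p(p(e))), m(e, c, a)))   [R3 at 1.2.1]
7. p(m(p(a), p(p(p(e))), m(e, c, a)))  →  p(m(e, c, a))   [R1 at 1]
8. p(m(e, c, a))  →  p(a)   [R3 at 1]

p(a)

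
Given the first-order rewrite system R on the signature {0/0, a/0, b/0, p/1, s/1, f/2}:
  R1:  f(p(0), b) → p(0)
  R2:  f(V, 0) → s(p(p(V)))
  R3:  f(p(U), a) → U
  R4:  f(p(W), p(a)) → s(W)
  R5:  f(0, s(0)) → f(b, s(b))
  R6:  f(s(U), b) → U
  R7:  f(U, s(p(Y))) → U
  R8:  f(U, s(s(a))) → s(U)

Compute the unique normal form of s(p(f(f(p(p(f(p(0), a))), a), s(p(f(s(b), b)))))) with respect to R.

s(p(p(0)))

1. s(p(f(f(p(p(f(p(0), a))), a), s(p(f(s(b), b))))))  →  s(p(f(p(p(f(p(0), a))), a)))   [R7 at 1.1]
2. s(p(f(p(p(f(p(0), a))), a)))  →  s(p(p(f(p(0), a))))   [R3 at 1.1]
3. s(p(p(f(p(0), a))))  →  s(p(p(0)))   [R3 at 1.1.1]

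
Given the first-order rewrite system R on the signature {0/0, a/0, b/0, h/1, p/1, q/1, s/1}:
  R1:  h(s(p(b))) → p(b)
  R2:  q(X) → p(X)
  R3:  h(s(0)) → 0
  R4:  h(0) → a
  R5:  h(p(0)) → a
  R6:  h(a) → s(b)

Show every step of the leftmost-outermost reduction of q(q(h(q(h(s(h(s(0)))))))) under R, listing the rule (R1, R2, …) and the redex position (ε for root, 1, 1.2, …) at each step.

1. q(q(h(q(h(s(h(s(0))))))))  →  p(q(h(q(h(s(h(s(0))))))))   [R2 at ε]
2. p(q(h(q(h(s(h(s(0))))))))  →  p(p(h(q(h(s(h(s(0))))))))   [R2 at 1]
3. p(p(h(q(h(s(h(s(0))))))))  →  p(p(h(p(h(s(h(s(0))))))))   [R2 at 1.1.1]
4. p(p(h(p(h(s(h(s(0))))))))  →  p(p(h(p(h(s(0))))))   [R3 at 1.1.1.1.1.1]
5. p(p(h(p(h(s(0))))))  →  p(p(h(p(0))))   [R3 at 1.1.1.1]
6. p(p(h(p(0))))  →  p(p(a))   [R5 at 1.1]

p(p(a))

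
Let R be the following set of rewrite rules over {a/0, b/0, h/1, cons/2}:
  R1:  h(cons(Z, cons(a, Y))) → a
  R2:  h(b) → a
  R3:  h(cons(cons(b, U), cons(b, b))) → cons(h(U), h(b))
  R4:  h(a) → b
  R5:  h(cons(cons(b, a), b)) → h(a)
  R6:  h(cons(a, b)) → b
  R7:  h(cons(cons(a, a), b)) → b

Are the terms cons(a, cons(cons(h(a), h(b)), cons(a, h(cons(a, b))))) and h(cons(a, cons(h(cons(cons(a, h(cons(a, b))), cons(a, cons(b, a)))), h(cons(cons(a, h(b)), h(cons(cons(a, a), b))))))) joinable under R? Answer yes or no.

no — NF(t₁) = cons(a, cons(cons(b, a), cons(a, b))), NF(t₂) = a

Reduce t₁ = cons(a, cons(cons(h(a), h(b)), cons(a, h(cons(a, b))))):
1. cons(a, cons(cons(h(a), h(b)), cons(a, h(cons(a, b)))))  →  cons(a, cons(cons(b, h(b)), cons(a, h(cons(a, b)))))   [R4 at 2.1.1]
2. cons(a, cons(cons(b, h(b)), cons(a, h(cons(a, b)))))  →  cons(a, cons(cons(b, a), cons(a, h(cons(a, b)))))   [R2 at 2.1.2]
3. cons(a, cons(cons(b, a), cons(a, h(cons(a, b)))))  →  cons(a, cons(cons(b, a), cons(a, b)))   [R6 at 2.2.2]

Reduce t₂ = h(cons(a, cons(h(cons(cons(a, h(cons(a, b))), cons(a, cons(b, a)))), h(cons(cons(a, h(b)), h(cons(cons(a, a), b))))))):
1. h(cons(a, cons(h(cons(cons(a, h(cons(a, b))), cons(a, cons(b, a)))), h(cons(cons(a, h(b)), h(cons(cons(a, a), b)))))))  →  h(cons(a, cons(a, h(cons(cons(a, h(b)), h(cons(cons(a, a), b)))))))   [R1 at 1.2.1]
2. h(cons(a, cons(a, h(cons(cons(a, h(b)), h(cons(cons(a, a), b)))))))  →  a   [R1 at ε]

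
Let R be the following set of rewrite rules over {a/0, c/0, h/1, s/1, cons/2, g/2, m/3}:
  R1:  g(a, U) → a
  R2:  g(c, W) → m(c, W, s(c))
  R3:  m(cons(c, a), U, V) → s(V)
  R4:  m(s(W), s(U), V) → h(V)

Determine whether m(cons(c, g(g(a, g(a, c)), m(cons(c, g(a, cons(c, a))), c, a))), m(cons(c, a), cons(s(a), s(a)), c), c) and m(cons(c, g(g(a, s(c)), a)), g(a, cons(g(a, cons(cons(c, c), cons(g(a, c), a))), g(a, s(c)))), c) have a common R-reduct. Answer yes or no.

yes — NF(t₁) = s(c), NF(t₂) = s(c)

Reduce t₁ = m(cons(c, g(g(a, g(a, c)), m(cons(c, g(a, cons(c, a))), c, a))), m(cons(c, a), cons(s(a), s(a)), c), c):
1. m(cons(c, g(g(a, g(a, c)), m(cons(c, g(a, cons(c, a))), c, a))), m(cons(c, a), cons(s(a), s(a)), c), c)  →  m(cons(c, g(a, m(cons(c, g(a, cons(c, a))), c, a))), m(cons(c, a), cons(s(a), s(a)), c), c)   [R1 at 1.2.1]
2. m(cons(c, g(a, m(cons(c, g(a, cons(c, a))), c, a))), m(cons(c, a), cons(s(a), s(a)), c), c)  →  m(cons(c, a), m(cons(c, a), cons(s(a), s(a)), c), c)   [R1 at 1.2]
3. m(cons(c, a), m(cons(c, a), cons(s(a), s(a)), c), c)  →  s(c)   [R3 at ε]

Reduce t₂ = m(cons(c, g(g(a, s(c)), a)), g(a, cons(g(a, cons(cons(c, c), cons(g(a, c), a))), g(a, s(c)))), c):
1. m(cons(c, g(g(a, s(c)), a)), g(a, cons(g(a, cons(cons(c, c), cons(g(a, c), a))), g(a, s(c)))), c)  →  m(cons(c, g(a, a)), g(a, cons(g(a, cons(cons(c, c), cons(g(a, c), a))), g(a, s(c)))), c)   [R1 at 1.2.1]
2. m(cons(c, g(a, a)), g(a, cons(g(a, cons(cons(c, c), cons(g(a, c), a))), g(a, s(c)))), c)  →  m(cons(c, a), g(a, cons(g(a, cons(cons(c, c), cons(g(a, c), a))), g(a, s(c)))), c)   [R1 at 1.2]
3. m(cons(c, a), g(a, cons(g(a, cons(cons(c, c), cons(g(a, c), a))), g(a, s(c)))), c)  →  s(c)   [R3 at ε]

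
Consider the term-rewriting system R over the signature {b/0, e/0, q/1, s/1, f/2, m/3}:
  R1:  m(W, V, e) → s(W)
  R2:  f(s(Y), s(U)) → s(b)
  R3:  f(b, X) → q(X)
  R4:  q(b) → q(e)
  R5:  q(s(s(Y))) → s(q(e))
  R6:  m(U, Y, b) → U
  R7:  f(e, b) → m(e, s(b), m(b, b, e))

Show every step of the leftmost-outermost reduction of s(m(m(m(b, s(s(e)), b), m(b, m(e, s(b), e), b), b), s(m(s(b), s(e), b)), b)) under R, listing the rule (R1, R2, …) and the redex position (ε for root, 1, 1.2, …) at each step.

1. s(m(m(m(b, s(s(e)), b), m(b, m(e, s(b), e), b), b), s(m(s(b), s(e), b)), b))  →  s(m(m(b, s(s(e)), b), m(b, m(e, s(b), e), b), b))   [R6 at 1]
2. s(m(m(b, s(s(e)), b), m(b, m(e, s(b), e), b), b))  →  s(m(b, s(s(e)), b))   [R6 at 1]
3. s(m(b, s(s(e)), b))  →  s(b)   [R6 at 1]

s(b)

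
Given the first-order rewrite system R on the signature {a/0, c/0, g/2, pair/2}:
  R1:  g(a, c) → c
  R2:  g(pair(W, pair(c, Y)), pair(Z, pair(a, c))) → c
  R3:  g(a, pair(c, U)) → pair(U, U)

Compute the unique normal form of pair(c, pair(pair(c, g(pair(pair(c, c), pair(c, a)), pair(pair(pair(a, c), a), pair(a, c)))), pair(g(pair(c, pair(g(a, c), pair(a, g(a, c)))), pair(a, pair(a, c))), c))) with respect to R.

1. pair(c, pair(pair(c, g(pair(pair(c, c), pair(c, a)), pair(pair(pair(a, c), a), pair(a, c)))), pair(g(pair(c, pair(g(a, c), pair(a, g(a, c)))), pair(a, pair(a, c))), c)))  →  pair(c, pair(pair(c, c), pair(g(pair(c, pair(g(a, c), pair(a, g(a, c)))), pair(a, pair(a, c))), c)))   [R2 at 2.1.2]
2. pair(c, pair(pair(c, c), pair(g(pair(c, pair(g(a, c), pair(a, g(a, c)))), pair(a, pair(a, c))), c)))  →  pair(c, pair(pair(c, c), pair(g(pair(c, pair(c, pair(a, g(a, c)))), pair(a, pair(a, c))), c)))   [R1 at 2.2.1.1.2.1]
3. pair(c, pair(pair(c, c), pair(g(pair(c, pair(c, pair(a, g(a, c)))), pair(a, pair(a, c))), c)))  →  pair(c, pair(pair(c, c), pair(c, c)))   [R2 at 2.2.1]

pair(c, pair(pair(c, c), pair(c, c)))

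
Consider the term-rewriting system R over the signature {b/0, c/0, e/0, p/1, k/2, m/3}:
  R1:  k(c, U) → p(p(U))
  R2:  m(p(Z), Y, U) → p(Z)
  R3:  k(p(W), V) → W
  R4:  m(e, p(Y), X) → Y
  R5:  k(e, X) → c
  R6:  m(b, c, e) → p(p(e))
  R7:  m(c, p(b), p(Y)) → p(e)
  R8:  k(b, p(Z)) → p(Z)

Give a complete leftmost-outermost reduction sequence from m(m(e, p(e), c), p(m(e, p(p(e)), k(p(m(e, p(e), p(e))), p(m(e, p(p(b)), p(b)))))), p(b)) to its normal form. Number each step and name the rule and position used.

1. m(m(e, p(e), c), p(m(e, p(p(e)), k(p(m(e, p(e), p(e))), p(m(e, p(p(b)), p(b)))))), p(b))  →  m(e, p(m(e, p(p(e)), k(p(m(e, p(e), p(e))), p(m(e, p(p(b)), p(b)))))), p(b))   [R4 at 1]
2. m(e, p(m(e, p(p(e)), k(p(m(e, p(e), p(e))), p(m(e, p(p(b)), p(b)))))), p(b))  →  m(e, p(p(e)), k(p(m(e, p(e), p(e))), p(m(e, p(p(b)), p(b)))))   [R4 at ε]
3. m(e, p(p(e)), k(p(m(e, p(e), p(e))), p(m(e, p(p(b)), p(b)))))  →  p(e)   [R4 at ε]

p(e)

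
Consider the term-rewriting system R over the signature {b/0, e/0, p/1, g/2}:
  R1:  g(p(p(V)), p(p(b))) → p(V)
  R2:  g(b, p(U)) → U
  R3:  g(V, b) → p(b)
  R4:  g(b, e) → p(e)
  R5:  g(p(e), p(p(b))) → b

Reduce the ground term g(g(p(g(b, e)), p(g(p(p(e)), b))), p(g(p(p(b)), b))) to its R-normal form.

1. g(g(p(g(b, e)), p(g(p(p(e)), b))), p(g(p(p(b)), b)))  →  g(g(p(p(e)), p(g(p(p(e)), b))), p(g(p(p(b)), b)))   [R4 at 1.1.1]
2. g(g(p(p(e)), p(g(p(p(e)), b))), p(g(p(p(b)), b)))  →  g(g(p(p(e)), p(p(b))), p(g(p(p(b)), b)))   [R3 at 1.2.1]
3. g(g(p(p(e)), p(p(b))), p(g(p(p(b)), b)))  →  g(p(e), p(g(p(p(b)), b)))   [R1 at 1]
4. g(p(e), p(g(p(p(b)), b)))  →  g(p(e), p(p(b)))   [R3 at 2.1]
5. g(p(e), p(p(b)))  →  b   [R5 at ε]

b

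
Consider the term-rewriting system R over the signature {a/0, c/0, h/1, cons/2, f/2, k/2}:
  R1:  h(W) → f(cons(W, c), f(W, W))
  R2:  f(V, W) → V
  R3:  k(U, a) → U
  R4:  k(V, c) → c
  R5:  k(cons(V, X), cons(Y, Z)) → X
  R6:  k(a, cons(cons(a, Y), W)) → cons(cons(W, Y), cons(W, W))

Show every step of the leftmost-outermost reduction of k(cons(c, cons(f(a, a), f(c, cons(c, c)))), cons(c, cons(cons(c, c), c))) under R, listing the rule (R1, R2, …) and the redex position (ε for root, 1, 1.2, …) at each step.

cons(a, c)

1. k(cons(c, cons(f(a, a), f(c, cons(c, c)))), cons(c, cons(cons(c, c), c)))  →  cons(f(a, a), f(c, cons(c, c)))   [R5 at ε]
2. cons(f(a, a), f(c, cons(c, c)))  →  cons(a, f(c, cons(c, c)))   [R2 at 1]
3. cons(a, f(c, cons(c, c)))  →  cons(a, c)   [R2 at 2]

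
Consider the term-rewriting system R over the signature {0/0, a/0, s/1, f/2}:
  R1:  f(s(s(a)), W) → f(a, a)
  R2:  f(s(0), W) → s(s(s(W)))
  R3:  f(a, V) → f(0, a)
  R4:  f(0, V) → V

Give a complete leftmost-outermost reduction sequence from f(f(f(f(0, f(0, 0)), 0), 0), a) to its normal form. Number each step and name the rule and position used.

a

1. f(f(f(f(0, f(0, 0)), 0), 0), a)  →  f(f(f(f(0, 0), 0), 0), a)   [R4 at 1.1.1]
2. f(f(f(f(0, 0), 0), 0), a)  →  f(f(f(0, 0), 0), a)   [R4 at 1.1.1]
3. f(f(f(0, 0), 0), a)  →  f(f(0, 0), a)   [R4 at 1.1]
4. f(f(0, 0), a)  →  f(0, a)   [R4 at 1]
5. f(0, a)  →  a   [R4 at ε]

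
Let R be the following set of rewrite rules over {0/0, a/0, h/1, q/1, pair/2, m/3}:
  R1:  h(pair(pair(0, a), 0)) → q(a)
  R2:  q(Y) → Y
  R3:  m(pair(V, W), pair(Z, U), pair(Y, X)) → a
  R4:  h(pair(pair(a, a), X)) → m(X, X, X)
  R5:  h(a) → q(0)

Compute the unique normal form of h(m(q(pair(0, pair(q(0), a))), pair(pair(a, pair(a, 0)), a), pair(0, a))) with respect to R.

0

1. h(m(q(pair(0, pair(q(0), a))), pair(pair(a, pair(a, 0)), a), pair(0, a)))  →  h(m(pair(0, pair(q(0), a)), pair(pair(a, pair(a, 0)), a), pair(0, a)))   [R2 at 1.1]
2. h(m(pair(0, pair(q(0), a)), pair(pair(a, pair(a, 0)), a), pair(0, a)))  →  h(a)   [R3 at 1]
3. h(a)  →  q(0)   [R5 at ε]
4. q(0)  →  0   [R2 at ε]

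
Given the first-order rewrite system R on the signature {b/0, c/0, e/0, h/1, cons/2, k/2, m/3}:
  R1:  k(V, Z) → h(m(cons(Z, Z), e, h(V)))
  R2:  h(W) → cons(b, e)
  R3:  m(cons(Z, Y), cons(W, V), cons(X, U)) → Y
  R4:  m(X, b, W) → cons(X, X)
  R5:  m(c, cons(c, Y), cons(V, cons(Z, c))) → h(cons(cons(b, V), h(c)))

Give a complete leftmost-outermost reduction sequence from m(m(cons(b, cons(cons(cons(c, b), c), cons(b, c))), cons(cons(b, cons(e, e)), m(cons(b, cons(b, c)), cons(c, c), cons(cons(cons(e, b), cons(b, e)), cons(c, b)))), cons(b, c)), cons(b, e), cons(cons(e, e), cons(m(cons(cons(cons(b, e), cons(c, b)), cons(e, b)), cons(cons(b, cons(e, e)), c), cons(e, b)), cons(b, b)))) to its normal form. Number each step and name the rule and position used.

1. m(m(cons(b, cons(cons(cons(c, b), c), cons(b, c))), cons(cons(b, cons(e, e)), m(cons(b, cons(b, c)), cons(c, c), cons(cons(cons(e, b), cons(b, e)), cons(c, b)))), cons(b, c)), cons(b, e), cons(cons(e, e), cons(m(cons(cons(cons(b, e), cons(c, b)), cons(e, b)), cons(cons(b, cons(e, e)), c), cons(e, b)), cons(b, b))))  →  m(cons(cons(cons(c, b), c), cons(b, c)), cons(b, e), cons(cons(e, e), cons(m(cons(cons(cons(b, e), cons(c, b)), cons(e, b)), cons(cons(b, cons(e, e)), c), cons(e, b)), cons(b, b))))   [R3 at 1]
2. m(cons(cons(cons(c, b), c), cons(b, c)), cons(b, e), cons(cons(e, e), cons(m(cons(cons(cons(b, e), cons(c, b)), cons(e, b)), cons(cons(b, cons(e, e)), c), cons(e, b)), cons(b, b))))  →  cons(b, c)   [R3 at ε]

cons(b, c)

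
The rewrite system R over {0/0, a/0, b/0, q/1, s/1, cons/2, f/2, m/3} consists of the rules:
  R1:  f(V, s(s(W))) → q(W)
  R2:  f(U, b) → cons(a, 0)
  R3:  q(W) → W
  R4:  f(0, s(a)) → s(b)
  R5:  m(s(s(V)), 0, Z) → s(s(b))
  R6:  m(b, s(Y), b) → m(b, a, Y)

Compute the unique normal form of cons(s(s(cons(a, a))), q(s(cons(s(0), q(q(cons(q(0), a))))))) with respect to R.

1. cons(s(s(cons(a, a))), q(s(cons(s(0), q(q(cons(q(0), a)))))))  →  cons(s(s(cons(a, a))), s(cons(s(0), q(q(cons(q(0), a))))))   [R3 at 2]
2. cons(s(s(cons(a, a))), s(cons(s(0), q(q(cons(q(0), a))))))  →  cons(s(s(cons(a, a))), s(cons(s(0), q(cons(q(0), a)))))   [R3 at 2.1.2]
3. cons(s(s(cons(a, a))), s(cons(s(0), q(cons(q(0), a)))))  →  cons(s(s(cons(a, a))), s(cons(s(0), cons(q(0), a))))   [R3 at 2.1.2]
4. cons(s(s(cons(a, a))), s(cons(s(0), cons(q(0), a))))  →  cons(s(s(cons(a, a))), s(cons(s(0), cons(0, a))))   [R3 at 2.1.2.1]

cons(s(s(cons(a, a))), s(cons(s(0), cons(0, a))))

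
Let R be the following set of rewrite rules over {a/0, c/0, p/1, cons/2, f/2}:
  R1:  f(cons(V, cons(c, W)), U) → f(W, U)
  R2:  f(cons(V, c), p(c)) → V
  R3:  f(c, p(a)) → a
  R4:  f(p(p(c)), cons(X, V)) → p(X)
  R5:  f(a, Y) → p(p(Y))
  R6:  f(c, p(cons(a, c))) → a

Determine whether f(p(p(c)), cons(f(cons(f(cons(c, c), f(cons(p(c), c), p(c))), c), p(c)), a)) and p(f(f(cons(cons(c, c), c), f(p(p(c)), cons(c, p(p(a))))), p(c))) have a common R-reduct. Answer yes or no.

yes — NF(t₁) = p(c), NF(t₂) = p(c)

Reduce t₁ = f(p(p(c)), cons(f(cons(f(cons(c, c), f(cons(p(c), c), p(c))), c), p(c)), a)):
1. f(p(p(c)), cons(f(cons(f(cons(c, c), f(cons(p(c), c), p(c))), c), p(c)), a))  →  p(f(cons(f(cons(c, c), f(cons(p(c), c), p(c))), c), p(c)))   [R4 at ε]
2. p(f(cons(f(cons(c, c), f(cons(p(c), c), p(c))), c), p(c)))  →  p(f(cons(c, c), f(cons(p(c), c), p(c))))   [R2 at 1]
3. p(f(cons(c, c), f(cons(p(c), c), p(c))))  →  p(f(cons(c, c), p(c)))   [R2 at 1.2]
4. p(f(cons(c, c), p(c)))  →  p(c)   [R2 at 1]

Reduce t₂ = p(f(f(cons(cons(c, c), c), f(p(p(c)), cons(c, p(p(a))))), p(c))):
1. p(f(f(cons(cons(c, c), c), f(p(p(c)), cons(c, p(p(a))))), p(c)))  →  p(f(f(cons(cons(c, c), c), p(c)), p(c)))   [R4 at 1.1.2]
2. p(f(f(cons(cons(c, c), c), p(c)), p(c)))  →  p(f(cons(c, c), p(c)))   [R2 at 1.1]
3. p(f(cons(c, c), p(c)))  →  p(c)   [R2 at 1]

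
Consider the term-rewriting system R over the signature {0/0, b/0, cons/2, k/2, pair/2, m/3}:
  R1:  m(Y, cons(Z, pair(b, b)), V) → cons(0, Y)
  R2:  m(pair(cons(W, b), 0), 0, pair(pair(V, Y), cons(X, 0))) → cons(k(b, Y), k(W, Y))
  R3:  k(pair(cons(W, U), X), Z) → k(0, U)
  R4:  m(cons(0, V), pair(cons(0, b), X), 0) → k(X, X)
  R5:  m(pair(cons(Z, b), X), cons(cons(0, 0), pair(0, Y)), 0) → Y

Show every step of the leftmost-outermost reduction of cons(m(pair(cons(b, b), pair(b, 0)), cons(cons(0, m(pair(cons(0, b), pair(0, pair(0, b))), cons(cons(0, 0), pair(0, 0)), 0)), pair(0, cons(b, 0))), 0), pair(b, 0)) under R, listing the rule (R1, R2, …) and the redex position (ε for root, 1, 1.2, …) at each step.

cons(cons(b, 0), pair(b, 0))

1. cons(m(pair(cons(b, b), pair(b, 0)), cons(cons(0, m(pair(cons(0, b), pair(0, pair(0, b))), cons(cons(0, 0), pair(0, 0)), 0)), pair(0, cons(b, 0))), 0), pair(b, 0))  →  cons(m(pair(cons(b, b), pair(b, 0)), cons(cons(0, 0), pair(0, cons(b, 0))), 0), pair(b, 0))   [R5 at 1.2.1.2]
2. cons(m(pair(cons(b, b), pair(b, 0)), cons(cons(0, 0), pair(0, cons(b, 0))), 0), pair(b, 0))  →  cons(cons(b, 0), pair(b, 0))   [R5 at 1]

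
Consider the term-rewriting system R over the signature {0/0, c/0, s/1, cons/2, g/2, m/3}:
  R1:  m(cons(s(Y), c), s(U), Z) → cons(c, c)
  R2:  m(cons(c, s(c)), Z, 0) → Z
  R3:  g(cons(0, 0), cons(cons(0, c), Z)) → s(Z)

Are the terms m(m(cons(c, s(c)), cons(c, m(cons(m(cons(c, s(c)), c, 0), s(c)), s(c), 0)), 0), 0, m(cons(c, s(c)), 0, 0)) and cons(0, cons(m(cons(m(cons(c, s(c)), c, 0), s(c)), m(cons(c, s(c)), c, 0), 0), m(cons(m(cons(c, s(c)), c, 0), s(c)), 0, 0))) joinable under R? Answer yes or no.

no — NF(t₁) = 0, NF(t₂) = cons(0, cons(c, 0))

Reduce t₁ = m(m(cons(c, s(c)), cons(c, m(cons(m(cons(c, s(c)), c, 0), s(c)), s(c), 0)), 0), 0, m(cons(c, s(c)), 0, 0)):
1. m(m(cons(c, s(c)), cons(c, m(cons(m(cons(c, s(c)), c, 0), s(c)), s(c), 0)), 0), 0, m(cons(c, s(c)), 0, 0))  →  m(cons(c, m(cons(m(cons(c, s(c)), c, 0), s(c)), s(c), 0)), 0, m(cons(c, s(c)), 0, 0))   [R2 at 1]
2. m(cons(c, m(cons(m(cons(c, s(c)), c, 0), s(c)), s(c), 0)), 0, m(cons(c, s(c)), 0, 0))  →  m(cons(c, m(cons(c, s(c)), s(c), 0)), 0, m(cons(c, s(c)), 0, 0))   [R2 at 1.2.1.1]
3. m(cons(c, m(cons(c, s(c)), s(c), 0)), 0, m(cons(c, s(c)), 0, 0))  →  m(cons(c, s(c)), 0, m(cons(c, s(c)), 0, 0))   [R2 at 1.2]
4. m(cons(c, s(c)), 0, m(cons(c, s(c)), 0, 0))  →  m(cons(c, s(c)), 0, 0)   [R2 at 3]
5. m(cons(c, s(c)), 0, 0)  →  0   [R2 at ε]

Reduce t₂ = cons(0, cons(m(cons(m(cons(c, s(c)), c, 0), s(c)), m(cons(c, s(c)), c, 0), 0), m(cons(m(cons(c, s(c)), c, 0), s(c)), 0, 0))):
1. cons(0, cons(m(cons(m(cons(c, s(c)), c, 0), s(c)), m(cons(c, s(c)), c, 0), 0), m(cons(m(cons(c, s(c)), c, 0), s(c)), 0, 0)))  →  cons(0, cons(m(cons(c, s(c)), m(cons(c, s(c)), c, 0), 0), m(cons(m(cons(c, s(c)), c, 0), s(c)), 0, 0)))   [R2 at 2.1.1.1]
2. cons(0, cons(m(cons(c, s(c)), m(cons(c, s(c)), c, 0), 0), m(cons(m(cons(c, s(c)), c, 0), s(c)), 0, 0)))  →  cons(0, cons(m(cons(c, s(c)), c, 0), m(cons(m(cons(c, s(c)), c, 0), s(c)), 0, 0)))   [R2 at 2.1]
3. cons(0, cons(m(cons(c, s(c)), c, 0), m(cons(m(cons(c, s(c)), c, 0), s(c)), 0, 0)))  →  cons(0, cons(c, m(cons(m(cons(c, s(c)), c, 0), s(c)), 0, 0)))   [R2 at 2.1]
4. cons(0, cons(c, m(cons(m(cons(c, s(c)), c, 0), s(c)), 0, 0)))  →  cons(0, cons(c, m(cons(c, s(c)), 0, 0)))   [R2 at 2.2.1.1]
5. cons(0, cons(c, m(cons(c, s(c)), 0, 0)))  →  cons(0, cons(c, 0))   [R2 at 2.2]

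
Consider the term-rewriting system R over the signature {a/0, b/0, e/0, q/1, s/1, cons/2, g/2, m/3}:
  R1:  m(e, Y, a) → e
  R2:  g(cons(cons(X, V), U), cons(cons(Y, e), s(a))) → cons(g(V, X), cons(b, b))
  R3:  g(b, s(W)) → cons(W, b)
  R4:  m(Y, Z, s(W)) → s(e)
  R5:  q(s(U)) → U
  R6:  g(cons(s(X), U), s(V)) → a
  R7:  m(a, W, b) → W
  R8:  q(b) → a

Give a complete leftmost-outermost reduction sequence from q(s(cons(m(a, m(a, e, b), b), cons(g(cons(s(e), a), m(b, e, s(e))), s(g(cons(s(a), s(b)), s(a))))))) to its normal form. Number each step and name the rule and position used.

cons(e, cons(a, s(a)))

1. q(s(cons(m(a, m(a, e, b), b), cons(g(cons(s(e), a), m(b, e, s(e))), s(g(cons(s(a), s(b)), s(a)))))))  →  cons(m(a, m(a, e, b), b), cons(g(cons(s(e), a), m(b, e, s(e))), s(g(cons(s(a), s(b)), s(a)))))   [R5 at ε]
2. cons(m(a, m(a, e, b), b), cons(g(cons(s(e), a), m(b, e, s(e))), s(g(cons(s(a), s(b)), s(a)))))  →  cons(m(a, e, b), cons(g(cons(s(e), a), m(b, e, s(e))), s(g(cons(s(a), s(b)), s(a)))))   [R7 at 1]
3. cons(m(a, e, b), cons(g(cons(s(e), a), m(b, e, s(e))), s(g(cons(s(a), s(b)), s(a)))))  →  cons(e, cons(g(cons(s(e), a), m(b, e, s(e))), s(g(cons(s(a), s(b)), s(a)))))   [R7 at 1]
4. cons(e, cons(g(cons(s(e), a), m(b, e, s(e))), s(g(cons(s(a), s(b)), s(a)))))  →  cons(e, cons(g(cons(s(e), a), s(e)), s(g(cons(s(a), s(b)), s(a)))))   [R4 at 2.1.2]
5. cons(e, cons(g(cons(s(e), a), s(e)), s(g(cons(s(a), s(b)), s(a)))))  →  cons(e, cons(a, s(g(cons(s(a), s(b)), s(a)))))   [R6 at 2.1]
6. cons(e, cons(a, s(g(cons(s(a), s(b)), s(a)))))  →  cons(e, cons(a, s(a)))   [R6 at 2.2.1]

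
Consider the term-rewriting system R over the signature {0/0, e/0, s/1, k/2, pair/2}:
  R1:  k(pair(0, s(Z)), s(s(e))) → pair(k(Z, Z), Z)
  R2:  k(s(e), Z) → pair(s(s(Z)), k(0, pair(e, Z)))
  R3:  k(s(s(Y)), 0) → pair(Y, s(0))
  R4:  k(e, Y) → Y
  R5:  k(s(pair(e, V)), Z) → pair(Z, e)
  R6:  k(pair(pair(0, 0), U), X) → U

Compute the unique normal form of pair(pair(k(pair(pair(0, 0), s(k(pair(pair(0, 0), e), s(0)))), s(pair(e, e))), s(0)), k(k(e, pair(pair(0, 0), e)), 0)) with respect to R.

pair(pair(s(e), s(0)), e)

1. pair(pair(k(pair(pair(0, 0), s(k(pair(pair(0, 0), e), s(0)))), s(pair(e, e))), s(0)), k(k(e, pair(pair(0, 0), e)), 0))  →  pair(pair(s(k(pair(pair(0, 0), e), s(0))), s(0)), k(k(e, pair(pair(0, 0), e)), 0))   [R6 at 1.1]
2. pair(pair(s(k(pair(pair(0, 0), e), s(0))), s(0)), k(k(e, pair(pair(0, 0), e)), 0))  →  pair(pair(s(e), s(0)), k(k(e, pair(pair(0, 0), e)), 0))   [R6 at 1.1.1]
3. pair(pair(s(e), s(0)), k(k(e, pair(pair(0, 0), e)), 0))  →  pair(pair(s(e), s(0)), k(pair(pair(0, 0), e), 0))   [R4 at 2.1]
4. pair(pair(s(e), s(0)), k(pair(pair(0, 0), e), 0))  →  pair(pair(s(e), s(0)), e)   [R6 at 2]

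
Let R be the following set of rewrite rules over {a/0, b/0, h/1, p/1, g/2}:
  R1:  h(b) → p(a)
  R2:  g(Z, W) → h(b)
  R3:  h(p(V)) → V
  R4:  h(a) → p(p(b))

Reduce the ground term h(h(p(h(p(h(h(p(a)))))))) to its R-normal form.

1. h(h(p(h(p(h(h(p(a))))))))  →  h(h(p(h(h(p(a))))))   [R3 at 1]
2. h(h(p(h(h(p(a))))))  →  h(h(h(p(a))))   [R3 at 1]
3. h(h(h(p(a))))  →  h(h(a))   [R3 at 1.1]
4. h(h(a))  →  h(p(p(b)))   [R4 at 1]
5. h(p(p(b)))  →  p(b)   [R3 at ε]

p(b)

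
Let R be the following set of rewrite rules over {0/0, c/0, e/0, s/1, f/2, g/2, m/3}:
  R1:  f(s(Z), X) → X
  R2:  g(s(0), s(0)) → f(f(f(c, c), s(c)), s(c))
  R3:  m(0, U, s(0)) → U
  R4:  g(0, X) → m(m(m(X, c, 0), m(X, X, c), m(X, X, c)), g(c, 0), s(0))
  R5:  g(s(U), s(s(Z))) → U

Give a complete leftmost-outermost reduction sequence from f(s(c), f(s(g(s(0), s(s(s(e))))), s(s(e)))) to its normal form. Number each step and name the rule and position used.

s(s(e))

1. f(s(c), f(s(g(s(0), s(s(s(e))))), s(s(e))))  →  f(s(g(s(0), s(s(s(e))))), s(s(e)))   [R1 at ε]
2. f(s(g(s(0), s(s(s(e))))), s(s(e)))  →  s(s(e))   [R1 at ε]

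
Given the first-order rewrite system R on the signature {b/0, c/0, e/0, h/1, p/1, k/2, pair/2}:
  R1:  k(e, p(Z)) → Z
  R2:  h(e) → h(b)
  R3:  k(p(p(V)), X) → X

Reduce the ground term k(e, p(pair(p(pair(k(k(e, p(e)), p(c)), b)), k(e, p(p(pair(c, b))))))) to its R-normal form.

pair(p(pair(c, b)), p(pair(c, b)))

1. k(e, p(pair(p(pair(k(k(e, p(e)), p(c)), b)), k(e, p(p(pair(c, b)))))))  →  pair(p(pair(k(k(e, p(e)), p(c)), b)), k(e, p(p(pair(c, b)))))   [R1 at ε]
2. pair(p(pair(k(k(e, p(e)), p(c)), b)), k(e, p(p(pair(c, b)))))  →  pair(p(pair(k(e, p(c)), b)), k(e, p(p(pair(c, b)))))   [R1 at 1.1.1.1]
3. pair(p(pair(k(e, p(c)), b)), k(e, p(p(pair(c, b)))))  →  pair(p(pair(c, b)), k(e, p(p(pair(c, b)))))   [R1 at 1.1.1]
4. pair(p(pair(c, b)), k(e, p(p(pair(c, b)))))  →  pair(p(pair(c, b)), p(pair(c, b)))   [R1 at 2]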